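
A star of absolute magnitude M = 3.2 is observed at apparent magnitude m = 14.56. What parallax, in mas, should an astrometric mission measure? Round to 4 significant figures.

0.5346 mas

m − M = 14.56 − 3.2 = 11.36.
d = 10^((m−M)/5 + 1) = 10^3.272 = 1870.7 pc.
p = 1/d = 1/1870.7 = 0.00053456 arcsec = 0.53456 mas.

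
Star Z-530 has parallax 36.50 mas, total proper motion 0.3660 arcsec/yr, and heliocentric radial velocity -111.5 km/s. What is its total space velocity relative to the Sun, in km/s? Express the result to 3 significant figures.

d = 1/p = 1/0.03650″ = 27.397 pc.
v_t = 4.740 μ d = 4.740 × 0.3660 × 27.397 = 47.529 km/s.
v = √(v_r² + v_t²) = √((-111.5)² + 47.529²) = √14691.3 = 121.21 km/s.

121 km/s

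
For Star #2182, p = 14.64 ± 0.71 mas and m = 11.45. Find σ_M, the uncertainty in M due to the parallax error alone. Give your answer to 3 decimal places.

M = m − 5 log₁₀ d + 5 = m + 5 log₁₀ p + 5, so ∂M/∂p = 5/(p ln 10).
σ_M = (5/ln 10) · (σ_p/p) = 2.1715 × 0.71/14.64 = 2.1715 × 0.048497 = 0.10531.

σ_M = 0.105 mag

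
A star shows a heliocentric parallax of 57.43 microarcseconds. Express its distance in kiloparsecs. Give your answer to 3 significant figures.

p = 57.43 microarcseconds = 0.00005743 arcsec.
d = 1/p = 1/0.00005743 = 17413 pc.
= 17.413 kpc.

17.4 kpc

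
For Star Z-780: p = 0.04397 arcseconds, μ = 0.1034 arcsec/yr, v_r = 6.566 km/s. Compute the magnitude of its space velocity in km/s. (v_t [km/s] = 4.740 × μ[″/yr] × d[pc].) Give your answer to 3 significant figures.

12.9 km/s

d = 1/p = 1/0.04397″ = 22.743 pc.
v_t = 4.740 μ d = 4.740 × 0.1034 × 22.743 = 11.147 km/s.
v = √(v_r² + v_t²) = √(6.566² + 11.147²) = √167.368 = 12.937 km/s.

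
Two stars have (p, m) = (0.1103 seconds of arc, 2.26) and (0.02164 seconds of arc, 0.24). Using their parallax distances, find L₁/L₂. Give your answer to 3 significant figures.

L₁/L₂ = 0.00599

d₁ = 1/p₁ = 1/0.1103″ = 9.0662 pc; d₂ = 1/p₂ = 1/0.02164″ = 46.211 pc.
M₁ = m₁ − 5 log₁₀ d₁ + 5 = 2.26 − 4.7871 + 5 = 2.4729.
M₂ = 0.24 − 8.3237 + 5 = -3.0837.
L₁/L₂ = 10^(0.4(M₂ − M₁)) = 10^(0.4 × (-5.5566)) = 10^(-2.22264) = 0.0059891.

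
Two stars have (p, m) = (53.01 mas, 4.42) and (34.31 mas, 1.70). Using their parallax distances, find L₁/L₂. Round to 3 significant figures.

L₁/L₂ = 0.0342

d₁ = 1/p₁ = 1/0.05301″ = 18.864 pc; d₂ = 1/p₂ = 1/0.03431″ = 29.146 pc.
M₁ = m₁ − 5 log₁₀ d₁ + 5 = 4.42 − 6.3782 + 5 = 3.0418.
M₂ = 1.70 − 7.3229 + 5 = -0.6229.
L₁/L₂ = 10^(0.4(M₂ − M₁)) = 10^(0.4 × (-3.6647)) = 10^(-1.46588) = 0.034207.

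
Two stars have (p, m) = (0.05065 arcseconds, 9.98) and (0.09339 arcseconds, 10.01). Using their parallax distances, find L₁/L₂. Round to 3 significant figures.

d₁ = 1/p₁ = 1/0.05065″ = 19.743 pc; d₂ = 1/p₂ = 1/0.09339″ = 10.708 pc.
M₁ = m₁ − 5 log₁₀ d₁ + 5 = 9.98 − 6.4771 + 5 = 8.5029.
M₂ = 10.01 − 5.1485 + 5 = 9.8615.
L₁/L₂ = 10^(0.4(M₂ − M₁)) = 10^(0.4 × 1.3586) = 10^0.54344 = 3.4949.

L₁/L₂ = 3.49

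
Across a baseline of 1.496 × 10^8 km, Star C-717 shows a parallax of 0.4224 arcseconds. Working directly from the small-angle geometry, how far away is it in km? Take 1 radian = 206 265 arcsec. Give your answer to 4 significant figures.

θ = 0.4224″ = 0.4224/206265 = 2.0479 × 10^-6 rad.
d = B/θ = (1.496 × 10^8) / (2.0479 × 10^-6) = 7.3050 × 10^13 km.

7.305 × 10^13 km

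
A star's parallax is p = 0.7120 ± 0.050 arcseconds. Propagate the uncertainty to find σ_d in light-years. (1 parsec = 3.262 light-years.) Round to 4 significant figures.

d = 1/p, so σ_d = σ_p / p².
σ_d = 0.0500 / (0.7120)² = 0.0500 / 0.50694 = 0.098631 pc = 0.098631 × 3.262 ly = 0.32173 ly.

0.3217 ly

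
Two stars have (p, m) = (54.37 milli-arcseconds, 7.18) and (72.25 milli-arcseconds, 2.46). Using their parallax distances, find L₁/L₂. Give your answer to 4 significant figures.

d₁ = 1/p₁ = 1/0.05437″ = 18.392 pc; d₂ = 1/p₂ = 1/0.07225″ = 13.841 pc.
M₁ = m₁ − 5 log₁₀ d₁ + 5 = 7.18 − 6.3231 + 5 = 5.8569.
M₂ = 2.46 − 5.7058 + 5 = 1.7542.
L₁/L₂ = 10^(0.4(M₂ − M₁)) = 10^(0.4 × (-4.1027)) = 10^(-1.64108) = 0.022852.

L₁/L₂ = 0.02285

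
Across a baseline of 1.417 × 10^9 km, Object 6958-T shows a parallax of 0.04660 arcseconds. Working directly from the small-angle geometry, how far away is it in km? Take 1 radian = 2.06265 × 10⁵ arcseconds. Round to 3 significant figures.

6.27 × 10^15 km

θ = 0.04660″ = 0.04660/206265 = 2.2592 × 10^-7 rad.
d = B/θ = (1.417 × 10^9) / (2.2592 × 10^-7) = 6.2721 × 10^15 km.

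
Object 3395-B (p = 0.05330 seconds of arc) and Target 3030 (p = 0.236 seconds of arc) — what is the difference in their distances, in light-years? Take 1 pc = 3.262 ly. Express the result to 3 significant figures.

d_A = 1/0.05330″ = 18.762 pc; d_B = 1/0.2360″ = 4.2373 pc.
|d_B − d_A| = |4.2373 − 18.762| = 14.525 pc = 14.525 × 3.262 ly = 47.381 ly.

47.4 ly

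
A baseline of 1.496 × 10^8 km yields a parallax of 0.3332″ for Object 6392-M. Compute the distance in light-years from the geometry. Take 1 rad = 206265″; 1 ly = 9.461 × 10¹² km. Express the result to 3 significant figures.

θ = 0.3332″ = 0.3332/206265 = 1.6154 × 10^-6 rad.
d = B/θ = (1.496 × 10^8) / (1.6154 × 10^-6) = 9.2609 × 10^13 km = (9.2609 × 10^13) / (9.461 × 10^12) ly = 9.7885 ly.

9.79 ly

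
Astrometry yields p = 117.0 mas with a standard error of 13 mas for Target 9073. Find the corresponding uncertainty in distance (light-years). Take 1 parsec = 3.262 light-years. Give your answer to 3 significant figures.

d = 1/p, so σ_d = σ_p / p².
σ_d = 0.0130 / (0.1170)² = 0.0130 / 0.013689 = 0.94967 pc = 0.94967 × 3.262 ly = 3.0978 ly.

3.10 ly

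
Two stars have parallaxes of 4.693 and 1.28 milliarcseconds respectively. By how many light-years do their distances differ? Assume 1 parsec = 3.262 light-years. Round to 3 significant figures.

d_A = 1/0.004693″ = 213.08 pc; d_B = 1/0.001280″ = 781.25 pc.
|d_B − d_A| = |781.25 − 213.08| = 568.17 pc = 568.17 × 3.262 ly = 1853.4 ly.

1850 ly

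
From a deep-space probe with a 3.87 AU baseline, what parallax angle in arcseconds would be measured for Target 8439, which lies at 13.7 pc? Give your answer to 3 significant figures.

p (arcsec) = B (AU) / d (pc).
p = 3.87 / 13.7 = 0.28248 arcsec.

0.282 arcsec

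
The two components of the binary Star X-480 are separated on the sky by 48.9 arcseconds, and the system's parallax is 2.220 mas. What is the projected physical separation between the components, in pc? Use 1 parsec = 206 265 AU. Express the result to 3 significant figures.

0.107 pc

d = 1/p = 1/0.002220″ = 450.45 pc.
At distance d (pc), an angle of θ arcsec spans θ·d AU: s = 48.9 × 450.45 = 22027 AU.
= 22027 / 206265 = 0.10679 pc.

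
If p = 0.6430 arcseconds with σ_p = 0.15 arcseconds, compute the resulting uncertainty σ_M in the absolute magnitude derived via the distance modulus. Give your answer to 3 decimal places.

σ_M = 0.507 mag

M = m − 5 log₁₀ d + 5 = m + 5 log₁₀ p + 5, so ∂M/∂p = 5/(p ln 10).
σ_M = (5/ln 10) · (σ_p/p) = 2.1715 × 0.15/0.6430 = 2.1715 × 0.23328 = 0.50657.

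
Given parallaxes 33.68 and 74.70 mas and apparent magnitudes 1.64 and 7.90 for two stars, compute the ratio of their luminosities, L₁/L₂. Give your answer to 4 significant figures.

L₁/L₂ = 1570

d₁ = 1/p₁ = 1/0.03368″ = 29.691 pc; d₂ = 1/p₂ = 1/0.07470″ = 13.387 pc.
M₁ = m₁ − 5 log₁₀ d₁ + 5 = 1.64 − 7.3631 + 5 = -0.7231.
M₂ = 7.90 − 5.6334 + 5 = 7.2666.
L₁/L₂ = 10^(0.4(M₂ − M₁)) = 10^(0.4 × 7.9897) = 10^3.19588 = 1569.9.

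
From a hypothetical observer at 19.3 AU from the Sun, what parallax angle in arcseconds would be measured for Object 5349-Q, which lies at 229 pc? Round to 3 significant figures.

p (arcsec) = B (AU) / d (pc).
p = 19.3 / 229 = 0.084279 arcsec.

0.0843 arcsec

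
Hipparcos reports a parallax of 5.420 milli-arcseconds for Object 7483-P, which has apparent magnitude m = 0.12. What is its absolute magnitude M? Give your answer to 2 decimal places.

M = -6.21

d = 1/p = 1/0.005420″ = 184.5 pc.
m − M = 5 log₁₀(184.5) − 5 = 11.3300 − 5 = 6.3300.
M = m − (m − M) = 0.12 − 6.3300 = -6.21.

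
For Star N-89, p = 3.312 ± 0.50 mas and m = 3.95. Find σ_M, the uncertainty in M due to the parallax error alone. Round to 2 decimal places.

M = m − 5 log₁₀ d + 5 = m + 5 log₁₀ p + 5, so ∂M/∂p = 5/(p ln 10).
σ_M = (5/ln 10) · (σ_p/p) = 2.1715 × 0.50/3.312 = 2.1715 × 0.15097 = 0.32783.

σ_M = 0.33 mag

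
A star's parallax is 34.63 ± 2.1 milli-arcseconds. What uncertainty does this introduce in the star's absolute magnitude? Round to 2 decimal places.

σ_M = 0.13 mag

M = m − 5 log₁₀ d + 5 = m + 5 log₁₀ p + 5, so ∂M/∂p = 5/(p ln 10).
σ_M = (5/ln 10) · (σ_p/p) = 2.1715 × 2.1/34.63 = 2.1715 × 0.060641 = 0.13168.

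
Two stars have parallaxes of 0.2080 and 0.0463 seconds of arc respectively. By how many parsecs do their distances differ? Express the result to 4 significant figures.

d_A = 1/0.2080″ = 4.8077 pc; d_B = 1/0.04630″ = 21.598 pc.
|d_B − d_A| = |21.598 − 4.8077| = 16.79 pc.

16.79 pc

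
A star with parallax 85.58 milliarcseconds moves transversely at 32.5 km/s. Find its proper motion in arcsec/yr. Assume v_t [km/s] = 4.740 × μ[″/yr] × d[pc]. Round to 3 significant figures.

d = 1/p = 1/0.08558″ = 11.685 pc.
μ = v_t / (4.74 d) = 32.5 / (4.74 × 11.685) = 32.5 / 55.387 = 0.58678 ″/yr.

0.587 arcsec/yr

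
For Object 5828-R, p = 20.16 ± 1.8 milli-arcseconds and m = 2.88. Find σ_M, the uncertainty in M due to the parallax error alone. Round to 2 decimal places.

M = m − 5 log₁₀ d + 5 = m + 5 log₁₀ p + 5, so ∂M/∂p = 5/(p ln 10).
σ_M = (5/ln 10) · (σ_p/p) = 2.1715 × 1.8/20.16 = 2.1715 × 0.089286 = 0.19388.

σ_M = 0.19 mag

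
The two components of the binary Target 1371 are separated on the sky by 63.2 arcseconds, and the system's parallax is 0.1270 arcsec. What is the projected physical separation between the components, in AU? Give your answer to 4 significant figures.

497.6 AU

d = 1/p = 1/0.1270″ = 7.874 pc.
At distance d (pc), an angle of θ arcsec spans θ·d AU: s = 63.2 × 7.874 = 497.64 AU.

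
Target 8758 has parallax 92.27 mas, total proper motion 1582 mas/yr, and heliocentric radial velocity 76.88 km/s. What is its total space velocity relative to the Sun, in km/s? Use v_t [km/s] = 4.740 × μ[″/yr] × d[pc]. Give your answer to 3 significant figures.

d = 1/p = 1/0.09227″ = 10.838 pc.
μ = 1582 mas/yr = 1.582 ″/yr.
v_t = 4.740 μ d = 4.740 × 1.582 × 10.838 = 81.271 km/s.
v = √(v_r² + v_t²) = √(76.88² + 81.271²) = √12515.5 = 111.87 km/s.

112 km/s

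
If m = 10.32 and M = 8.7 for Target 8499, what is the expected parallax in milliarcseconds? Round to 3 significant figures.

m − M = 10.32 − 8.7 = 1.62.
d = 10^((m−M)/5 + 1) = 10^1.324 = 21.086 pc.
p = 1/d = 1/21.086 = 0.047425 arcsec = 47.425 mas.

47.4 mas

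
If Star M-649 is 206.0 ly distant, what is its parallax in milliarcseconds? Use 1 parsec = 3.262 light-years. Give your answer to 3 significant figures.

15.8 mas

d = 206.0 ly ÷ 3.262 = 63.151 pc.
p = 1/d = 1/63.151 = 0.015835 arcsec.
= 0.015835 × 1000 = 15.835 mas.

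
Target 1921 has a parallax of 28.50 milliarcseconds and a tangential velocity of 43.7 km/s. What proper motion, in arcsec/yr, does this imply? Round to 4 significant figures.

0.2628 arcsec/yr

d = 1/p = 1/0.02850″ = 35.088 pc.
μ = v_t / (4.74 d) = 43.7 / (4.74 × 35.088) = 43.7 / 166.32 = 0.26275 ″/yr.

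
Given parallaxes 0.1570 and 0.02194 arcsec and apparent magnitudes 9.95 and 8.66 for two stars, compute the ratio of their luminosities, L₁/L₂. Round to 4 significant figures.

d₁ = 1/p₁ = 1/0.1570″ = 6.3694 pc; d₂ = 1/p₂ = 1/0.02194″ = 45.579 pc.
M₁ = m₁ − 5 log₁₀ d₁ + 5 = 9.95 − 4.0205 + 5 = 10.9295.
M₂ = 8.66 − 8.2938 + 5 = 5.3662.
L₁/L₂ = 10^(0.4(M₂ − M₁)) = 10^(0.4 × (-5.5633)) = 10^(-2.22532) = 0.0059522.

L₁/L₂ = 0.005952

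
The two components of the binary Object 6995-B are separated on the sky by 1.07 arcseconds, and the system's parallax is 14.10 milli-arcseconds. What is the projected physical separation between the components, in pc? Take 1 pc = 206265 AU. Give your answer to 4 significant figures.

d = 1/p = 1/0.01410″ = 70.922 pc.
At distance d (pc), an angle of θ arcsec spans θ·d AU: s = 1.07 × 70.922 = 75.887 AU.
= 75.887 / 206265 = 0.00036791 pc.

0.0003679 pc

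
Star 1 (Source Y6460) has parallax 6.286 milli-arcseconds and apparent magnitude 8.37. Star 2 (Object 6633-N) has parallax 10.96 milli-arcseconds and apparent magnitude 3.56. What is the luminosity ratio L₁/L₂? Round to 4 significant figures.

L₁/L₂ = 0.03621

d₁ = 1/p₁ = 1/0.006286″ = 159.08 pc; d₂ = 1/p₂ = 1/0.01096″ = 91.241 pc.
M₁ = m₁ − 5 log₁₀ d₁ + 5 = 8.37 − 11.0081 + 5 = 2.3619.
M₂ = 3.56 − 9.8010 + 5 = -1.2410.
L₁/L₂ = 10^(0.4(M₂ − M₁)) = 10^(0.4 × (-3.6029)) = 10^(-1.44116) = 0.036211.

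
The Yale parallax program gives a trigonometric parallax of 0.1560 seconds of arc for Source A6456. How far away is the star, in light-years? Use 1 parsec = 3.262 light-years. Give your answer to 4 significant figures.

d = 1/p = 1/0.1560 = 6.4103 pc.
In light-years: 6.4103 × 3.262 = 20.91 ly.

20.91 light years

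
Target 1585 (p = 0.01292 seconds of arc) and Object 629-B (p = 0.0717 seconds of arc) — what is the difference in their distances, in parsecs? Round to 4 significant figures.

d_A = 1/0.01292″ = 77.399 pc; d_B = 1/0.07170″ = 13.947 pc.
|d_B − d_A| = |13.947 − 77.399| = 63.452 pc.

63.45 pc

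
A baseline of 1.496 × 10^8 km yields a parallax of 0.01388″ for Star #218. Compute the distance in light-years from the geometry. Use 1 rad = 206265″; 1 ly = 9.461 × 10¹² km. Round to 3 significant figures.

θ = 0.01388″ = 0.01388/206265 = 6.7292 × 10^-8 rad.
d = B/θ = (1.496 × 10^8) / (6.7292 × 10^-8) = 2.2231 × 10^15 km = (2.2231 × 10^15) / (9.461 × 10^12) ly = 234.98 ly.

235 ly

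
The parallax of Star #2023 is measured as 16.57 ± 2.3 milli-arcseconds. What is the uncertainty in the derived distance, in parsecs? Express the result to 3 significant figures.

d = 1/p, so σ_d = σ_p / p².
σ_d = 0.00230 / (0.01657)² = 0.00230 / 0.00027456 = 8.377 pc.

8.38 pc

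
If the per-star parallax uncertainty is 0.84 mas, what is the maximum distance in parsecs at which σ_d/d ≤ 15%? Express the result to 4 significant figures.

σ_d/d = σ_p/p, so the condition is σ_p/p ≤ 0.15, i.e. p ≥ σ_p/0.15.
p_min = 0.84/0.15 = 5.6 mas = 0.0056 arcsec.
d_max = 1/p_min = 1/0.0056 = 178.57 pc.

178.6 pc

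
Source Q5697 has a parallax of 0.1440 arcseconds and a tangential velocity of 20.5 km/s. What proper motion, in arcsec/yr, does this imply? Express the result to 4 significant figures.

0.6228 arcsec/yr

d = 1/p = 1/0.1440″ = 6.9444 pc.
μ = v_t / (4.74 d) = 20.5 / (4.74 × 6.9444) = 20.5 / 32.916 = 0.6228 ″/yr.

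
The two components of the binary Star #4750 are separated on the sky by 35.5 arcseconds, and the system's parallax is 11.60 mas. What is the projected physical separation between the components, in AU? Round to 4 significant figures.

3060 AU

d = 1/p = 1/0.01160″ = 86.207 pc.
At distance d (pc), an angle of θ arcsec spans θ·d AU: s = 35.5 × 86.207 = 3060.3 AU.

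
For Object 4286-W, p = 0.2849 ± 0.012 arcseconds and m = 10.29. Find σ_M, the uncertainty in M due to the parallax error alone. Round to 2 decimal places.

M = m − 5 log₁₀ d + 5 = m + 5 log₁₀ p + 5, so ∂M/∂p = 5/(p ln 10).
σ_M = (5/ln 10) · (σ_p/p) = 2.1715 × 0.012/0.2849 = 2.1715 × 0.04212 = 0.091464.

σ_M = 0.09 mag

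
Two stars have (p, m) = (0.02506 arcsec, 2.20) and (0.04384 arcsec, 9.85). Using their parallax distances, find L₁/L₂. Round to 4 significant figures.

d₁ = 1/p₁ = 1/0.02506″ = 39.904 pc; d₂ = 1/p₂ = 1/0.04384″ = 22.81 pc.
M₁ = m₁ − 5 log₁₀ d₁ + 5 = 2.20 − 8.0051 + 5 = -0.8051.
M₂ = 9.85 − 6.7906 + 5 = 8.0594.
L₁/L₂ = 10^(0.4(M₂ − M₁)) = 10^(0.4 × 8.8645) = 10^3.54580 = 3514.

L₁/L₂ = 3514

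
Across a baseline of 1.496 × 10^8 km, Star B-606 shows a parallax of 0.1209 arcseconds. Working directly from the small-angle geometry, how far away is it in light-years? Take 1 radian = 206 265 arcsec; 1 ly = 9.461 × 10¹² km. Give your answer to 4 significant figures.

26.98 ly

θ = 0.1209″ = 0.1209/206265 = 5.8614 × 10^-7 rad.
d = B/θ = (1.496 × 10^8) / (5.8614 × 10^-7) = 2.5523 × 10^14 km = (2.5523 × 10^14) / (9.461 × 10^12) ly = 26.977 ly.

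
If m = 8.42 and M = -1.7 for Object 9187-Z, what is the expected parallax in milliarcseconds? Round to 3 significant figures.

0.946 mas

m − M = 8.42 − (-1.7) = 10.12.
d = 10^((m−M)/5 + 1) = 10^3.024 = 1056.8 pc.
p = 1/d = 1/1056.8 = 0.00094625 arcsec = 0.94625 mas.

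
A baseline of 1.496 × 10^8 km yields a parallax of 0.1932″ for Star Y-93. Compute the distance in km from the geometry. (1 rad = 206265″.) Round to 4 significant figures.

1.597 × 10^14 km

θ = 0.1932″ = 0.1932/206265 = 9.3666 × 10^-7 rad.
d = B/θ = (1.496 × 10^8) / (9.3666 × 10^-7) = 1.5972 × 10^14 km.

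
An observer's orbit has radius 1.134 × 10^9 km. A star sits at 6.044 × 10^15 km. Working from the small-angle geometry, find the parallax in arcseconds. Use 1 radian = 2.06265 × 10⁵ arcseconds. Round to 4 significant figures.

0.03870 arcsec

θ ≈ B/d = (1.134 × 10^9) / (6.044 × 10^15) = 1.8762 × 10^-7 rad.
In arcseconds: 1.8762 × 10^-7 × 206265 = 0.038699″.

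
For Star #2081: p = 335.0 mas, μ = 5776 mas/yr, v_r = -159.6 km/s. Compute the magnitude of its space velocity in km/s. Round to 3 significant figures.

d = 1/p = 1/0.3350″ = 2.9851 pc.
μ = 5776 mas/yr = 5.776 ″/yr.
v_t = 4.740 μ d = 4.740 × 5.776 × 2.9851 = 81.727 km/s.
v = √(v_r² + v_t²) = √((-159.6)² + 81.727²) = √32151.5 = 179.31 km/s.

179 km/s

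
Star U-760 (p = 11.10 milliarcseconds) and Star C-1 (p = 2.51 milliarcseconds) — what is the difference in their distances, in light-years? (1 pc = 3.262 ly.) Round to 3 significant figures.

1010 ly

d_A = 1/0.01110″ = 90.09 pc; d_B = 1/0.002510″ = 398.41 pc.
|d_B − d_A| = |398.41 − 90.09| = 308.32 pc = 308.32 × 3.262 ly = 1005.7 ly.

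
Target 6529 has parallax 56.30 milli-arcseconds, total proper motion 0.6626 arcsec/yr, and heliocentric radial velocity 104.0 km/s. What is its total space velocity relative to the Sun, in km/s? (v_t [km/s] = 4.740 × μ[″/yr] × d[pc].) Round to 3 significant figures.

118 km/s

d = 1/p = 1/0.05630″ = 17.762 pc.
v_t = 4.740 μ d = 4.740 × 0.6626 × 17.762 = 55.786 km/s.
v = √(v_r² + v_t²) = √(104.0² + 55.786²) = √13928.1 = 118.02 km/s.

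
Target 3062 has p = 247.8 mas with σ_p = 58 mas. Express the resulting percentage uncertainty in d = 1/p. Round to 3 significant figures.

For d = 1/p, |σ_d/d| = |σ_p/p|.
σ_p/p = 58 / 247.8 = 0.23406 = 23.406%.

23.4%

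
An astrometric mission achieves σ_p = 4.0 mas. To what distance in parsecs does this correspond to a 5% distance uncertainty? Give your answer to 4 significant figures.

σ_d/d = σ_p/p, so the condition is σ_p/p ≤ 0.05, i.e. p ≥ σ_p/0.05.
p_min = 4.0/0.05 = 80 mas = 0.08 arcsec.
d_max = 1/p_min = 1/0.08 = 12.5 pc.

12.50 pc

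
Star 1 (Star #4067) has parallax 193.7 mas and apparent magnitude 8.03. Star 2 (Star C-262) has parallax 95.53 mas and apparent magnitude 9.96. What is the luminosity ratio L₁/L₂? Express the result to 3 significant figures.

L₁/L₂ = 1.44

d₁ = 1/p₁ = 1/0.1937″ = 5.1626 pc; d₂ = 1/p₂ = 1/0.09553″ = 10.468 pc.
M₁ = m₁ − 5 log₁₀ d₁ + 5 = 8.03 − 3.5643 + 5 = 9.4657.
M₂ = 9.96 − 5.0993 + 5 = 9.8607.
L₁/L₂ = 10^(0.4(M₂ − M₁)) = 10^(0.4 × 0.3950) = 10^0.15800 = 1.4388.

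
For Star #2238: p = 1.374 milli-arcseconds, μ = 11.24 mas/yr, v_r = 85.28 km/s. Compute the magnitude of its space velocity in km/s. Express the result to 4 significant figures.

d = 1/p = 1/0.001374″ = 727.8 pc.
μ = 11.24 mas/yr = 0.01124 ″/yr.
v_t = 4.740 μ d = 4.740 × 0.01124 × 727.8 = 38.775 km/s.
v = √(v_r² + v_t²) = √(85.28² + 38.775²) = √8776.18 = 93.681 km/s.

93.68 km/s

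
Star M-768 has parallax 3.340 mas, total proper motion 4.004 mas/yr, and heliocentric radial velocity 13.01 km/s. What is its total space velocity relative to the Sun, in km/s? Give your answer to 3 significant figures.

d = 1/p = 1/0.003340″ = 299.4 pc.
μ = 4.004 mas/yr = 0.004004 ″/yr.
v_t = 4.740 μ d = 4.740 × 0.004004 × 299.4 = 5.6823 km/s.
v = √(v_r² + v_t²) = √(13.01² + 5.6823²) = √201.549 = 14.197 km/s.

14.2 km/s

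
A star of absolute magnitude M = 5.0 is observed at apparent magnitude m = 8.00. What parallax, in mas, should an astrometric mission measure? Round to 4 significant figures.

25.12 mas

m − M = 8.00 − 5.0 = 3.00.
d = 10^((m−M)/5 + 1) = 10^1.600 = 39.811 pc.
p = 1/d = 1/39.811 = 0.025119 arcsec = 25.119 mas.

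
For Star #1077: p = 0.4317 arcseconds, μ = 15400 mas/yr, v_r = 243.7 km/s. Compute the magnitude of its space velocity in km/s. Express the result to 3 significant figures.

d = 1/p = 1/0.4317″ = 2.3164 pc.
μ = 15400 mas/yr = 15.40 ″/yr.
v_t = 4.740 μ d = 4.740 × 15.40 × 2.3164 = 169.09 km/s.
v = √(v_r² + v_t²) = √(243.7² + 169.09²) = √87981.1 = 296.62 km/s.

297 km/s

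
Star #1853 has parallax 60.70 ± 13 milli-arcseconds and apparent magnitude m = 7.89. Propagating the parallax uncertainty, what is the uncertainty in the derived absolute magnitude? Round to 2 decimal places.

σ_M = 0.47 mag

M = m − 5 log₁₀ d + 5 = m + 5 log₁₀ p + 5, so ∂M/∂p = 5/(p ln 10).
σ_M = (5/ln 10) · (σ_p/p) = 2.1715 × 13/60.70 = 2.1715 × 0.21417 = 0.46507.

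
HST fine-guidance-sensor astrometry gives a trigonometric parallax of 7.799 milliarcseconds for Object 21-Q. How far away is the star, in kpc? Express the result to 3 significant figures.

0.128 kpc

p = 7.799 milliarcseconds = 0.007799 arcsec.
d = 1/p = 1/0.007799 = 128.22 pc.
= 0.12822 kpc.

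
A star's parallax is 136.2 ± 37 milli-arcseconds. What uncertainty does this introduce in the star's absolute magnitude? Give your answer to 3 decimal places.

M = m − 5 log₁₀ d + 5 = m + 5 log₁₀ p + 5, so ∂M/∂p = 5/(p ln 10).
σ_M = (5/ln 10) · (σ_p/p) = 2.1715 × 37/136.2 = 2.1715 × 0.27166 = 0.58991.

σ_M = 0.590 mag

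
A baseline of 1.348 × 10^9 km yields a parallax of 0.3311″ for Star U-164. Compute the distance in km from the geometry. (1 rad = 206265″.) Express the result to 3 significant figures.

8.40 × 10^14 km

θ = 0.3311″ = 0.3311/206265 = 1.6052 × 10^-6 rad.
d = B/θ = (1.348 × 10^9) / (1.6052 × 10^-6) = 8.3977 × 10^14 km.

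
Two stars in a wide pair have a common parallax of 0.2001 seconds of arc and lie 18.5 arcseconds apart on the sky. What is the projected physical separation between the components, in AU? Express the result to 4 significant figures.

d = 1/p = 1/0.2001″ = 4.9975 pc.
At distance d (pc), an angle of θ arcsec spans θ·d AU: s = 18.5 × 4.9975 = 92.454 AU.

92.45 AU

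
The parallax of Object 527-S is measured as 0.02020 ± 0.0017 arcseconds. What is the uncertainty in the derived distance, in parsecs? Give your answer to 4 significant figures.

d = 1/p, so σ_d = σ_p / p².
σ_d = 0.00170 / (0.02020)² = 0.00170 / 0.00040804 = 4.1663 pc.

4.166 pc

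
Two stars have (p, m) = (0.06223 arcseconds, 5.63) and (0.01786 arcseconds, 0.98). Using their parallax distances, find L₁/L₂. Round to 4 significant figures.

L₁/L₂ = 0.001137

d₁ = 1/p₁ = 1/0.06223″ = 16.069 pc; d₂ = 1/p₂ = 1/0.01786″ = 55.991 pc.
M₁ = m₁ − 5 log₁₀ d₁ + 5 = 5.63 − 6.0299 + 5 = 4.6001.
M₂ = 0.98 − 8.7406 + 5 = -2.7606.
L₁/L₂ = 10^(0.4(M₂ − M₁)) = 10^(0.4 × (-7.3607)) = 10^(-2.94428) = 0.0011369.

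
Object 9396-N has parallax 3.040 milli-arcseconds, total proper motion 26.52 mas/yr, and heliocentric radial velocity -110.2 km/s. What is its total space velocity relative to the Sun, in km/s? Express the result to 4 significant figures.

117.7 km/s

d = 1/p = 1/0.003040″ = 328.95 pc.
μ = 26.52 mas/yr = 0.02652 ″/yr.
v_t = 4.740 μ d = 4.740 × 0.02652 × 328.95 = 41.351 km/s.
v = √(v_r² + v_t²) = √((-110.2)² + 41.351²) = √13853.9 = 117.7 km/s.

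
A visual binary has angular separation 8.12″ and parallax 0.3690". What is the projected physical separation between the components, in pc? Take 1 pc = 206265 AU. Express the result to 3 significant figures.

d = 1/p = 1/0.3690″ = 2.71 pc.
At distance d (pc), an angle of θ arcsec spans θ·d AU: s = 8.12 × 2.71 = 22.005 AU.
= 22.005 / 206265 = 0.00010668 pc.

0.000107 pc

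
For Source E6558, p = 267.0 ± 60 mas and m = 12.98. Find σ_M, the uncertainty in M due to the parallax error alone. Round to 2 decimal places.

M = m − 5 log₁₀ d + 5 = m + 5 log₁₀ p + 5, so ∂M/∂p = 5/(p ln 10).
σ_M = (5/ln 10) · (σ_p/p) = 2.1715 × 60/267.0 = 2.1715 × 0.22472 = 0.48798.

σ_M = 0.49 mag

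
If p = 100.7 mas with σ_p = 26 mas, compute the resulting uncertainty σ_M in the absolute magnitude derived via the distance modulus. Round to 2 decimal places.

M = m − 5 log₁₀ d + 5 = m + 5 log₁₀ p + 5, so ∂M/∂p = 5/(p ln 10).
σ_M = (5/ln 10) · (σ_p/p) = 2.1715 × 26/100.7 = 2.1715 × 0.25819 = 0.56066.

σ_M = 0.56 mag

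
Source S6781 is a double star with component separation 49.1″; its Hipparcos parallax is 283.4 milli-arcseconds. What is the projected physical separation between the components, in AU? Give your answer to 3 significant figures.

173 AU

d = 1/p = 1/0.2834″ = 3.5286 pc.
At distance d (pc), an angle of θ arcsec spans θ·d AU: s = 49.1 × 3.5286 = 173.25 AU.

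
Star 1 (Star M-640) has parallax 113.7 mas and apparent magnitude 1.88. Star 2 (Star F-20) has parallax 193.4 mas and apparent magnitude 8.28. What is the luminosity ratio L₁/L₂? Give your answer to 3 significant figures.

d₁ = 1/p₁ = 1/0.1137″ = 8.7951 pc; d₂ = 1/p₂ = 1/0.1934″ = 5.1706 pc.
M₁ = m₁ − 5 log₁₀ d₁ + 5 = 1.88 − 4.7212 + 5 = 2.1588.
M₂ = 8.28 − 3.5677 + 5 = 9.7123.
L₁/L₂ = 10^(0.4(M₂ − M₁)) = 10^(0.4 × 7.5535) = 10^3.02140 = 1050.5.

L₁/L₂ = 1050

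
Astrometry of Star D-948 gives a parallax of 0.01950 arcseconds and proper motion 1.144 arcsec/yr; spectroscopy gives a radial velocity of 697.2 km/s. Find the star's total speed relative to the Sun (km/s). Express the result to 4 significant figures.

750.6 km/s

d = 1/p = 1/0.01950″ = 51.282 pc.
v_t = 4.740 μ d = 4.740 × 1.144 × 51.282 = 278.08 km/s.
v = √(v_r² + v_t²) = √(697.2² + 278.08²) = √563416 = 750.61 km/s.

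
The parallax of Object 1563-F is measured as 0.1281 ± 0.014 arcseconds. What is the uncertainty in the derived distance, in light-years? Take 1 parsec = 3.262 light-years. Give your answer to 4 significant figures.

d = 1/p, so σ_d = σ_p / p².
σ_d = 0.0140 / (0.1281)² = 0.0140 / 0.01641 = 0.85314 pc = 0.85314 × 3.262 ly = 2.7829 ly.

2.783 ly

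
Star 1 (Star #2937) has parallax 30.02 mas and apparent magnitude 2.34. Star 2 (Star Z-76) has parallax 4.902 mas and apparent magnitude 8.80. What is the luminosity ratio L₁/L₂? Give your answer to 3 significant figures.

d₁ = 1/p₁ = 1/0.03002″ = 33.311 pc; d₂ = 1/p₂ = 1/0.004902″ = 204 pc.
M₁ = m₁ − 5 log₁₀ d₁ + 5 = 2.34 − 7.6129 + 5 = -0.2729.
M₂ = 8.80 − 11.5482 + 5 = 2.2518.
L₁/L₂ = 10^(0.4(M₂ − M₁)) = 10^(0.4 × 2.5247) = 10^1.00988 = 10.23.

L₁/L₂ = 10.2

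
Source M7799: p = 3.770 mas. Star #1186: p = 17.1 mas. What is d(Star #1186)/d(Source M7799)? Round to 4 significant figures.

Since d = 1/p, d_B/d_A = p_A/p_B.
= 3.770 / 17.1 = 0.22047.

0.2205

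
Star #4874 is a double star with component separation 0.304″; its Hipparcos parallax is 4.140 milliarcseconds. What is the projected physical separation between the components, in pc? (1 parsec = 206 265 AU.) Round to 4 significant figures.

0.0003560 pc

d = 1/p = 1/0.004140″ = 241.55 pc.
At distance d (pc), an angle of θ arcsec spans θ·d AU: s = 0.304 × 241.55 = 73.431 AU.
= 73.431 / 206265 = 0.00035600 pc.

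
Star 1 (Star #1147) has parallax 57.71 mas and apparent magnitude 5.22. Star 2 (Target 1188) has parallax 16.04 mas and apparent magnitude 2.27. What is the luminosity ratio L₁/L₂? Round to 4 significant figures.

d₁ = 1/p₁ = 1/0.05771″ = 17.328 pc; d₂ = 1/p₂ = 1/0.01604″ = 62.344 pc.
M₁ = m₁ − 5 log₁₀ d₁ + 5 = 5.22 − 6.1937 + 5 = 4.0263.
M₂ = 2.27 − 8.9740 + 5 = -1.7040.
L₁/L₂ = 10^(0.4(M₂ − M₁)) = 10^(0.4 × (-5.7303)) = 10^(-2.29212) = 0.0051036.

L₁/L₂ = 0.005104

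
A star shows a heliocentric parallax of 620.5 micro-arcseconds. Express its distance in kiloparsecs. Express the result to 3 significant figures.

1.61 kpc

p = 620.5 micro-arcseconds = 0.0006205 arcsec.
d = 1/p = 1/0.0006205 = 1611.6 pc.
= 1.6116 kpc.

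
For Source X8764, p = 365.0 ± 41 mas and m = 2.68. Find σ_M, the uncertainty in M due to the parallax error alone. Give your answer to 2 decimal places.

σ_M = 0.24 mag

M = m − 5 log₁₀ d + 5 = m + 5 log₁₀ p + 5, so ∂M/∂p = 5/(p ln 10).
σ_M = (5/ln 10) · (σ_p/p) = 2.1715 × 41/365.0 = 2.1715 × 0.11233 = 0.24392.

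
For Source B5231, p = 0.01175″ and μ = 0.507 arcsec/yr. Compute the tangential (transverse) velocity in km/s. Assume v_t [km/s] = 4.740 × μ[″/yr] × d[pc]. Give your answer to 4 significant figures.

d = 1/p = 1/0.01175″ = 85.106 pc.
v_t = 4.74 × μ × d = 4.74 × 0.507 × 85.106 = 204.53 km/s.

204.5 km/s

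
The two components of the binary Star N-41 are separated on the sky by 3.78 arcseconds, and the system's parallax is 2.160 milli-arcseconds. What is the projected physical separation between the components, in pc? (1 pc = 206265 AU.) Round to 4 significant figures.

0.008484 pc

d = 1/p = 1/0.002160″ = 462.96 pc.
At distance d (pc), an angle of θ arcsec spans θ·d AU: s = 3.78 × 462.96 = 1750 AU.
= 1750 / 206265 = 0.0084842 pc.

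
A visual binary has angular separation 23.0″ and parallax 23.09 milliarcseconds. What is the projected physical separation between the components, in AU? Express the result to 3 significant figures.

d = 1/p = 1/0.02309″ = 43.309 pc.
At distance d (pc), an angle of θ arcsec spans θ·d AU: s = 23.0 × 43.309 = 996.11 AU.

996 AU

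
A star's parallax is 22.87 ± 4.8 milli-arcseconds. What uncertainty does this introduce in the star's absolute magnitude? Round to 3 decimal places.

σ_M = 0.456 mag

M = m − 5 log₁₀ d + 5 = m + 5 log₁₀ p + 5, so ∂M/∂p = 5/(p ln 10).
σ_M = (5/ln 10) · (σ_p/p) = 2.1715 × 4.8/22.87 = 2.1715 × 0.20988 = 0.45575.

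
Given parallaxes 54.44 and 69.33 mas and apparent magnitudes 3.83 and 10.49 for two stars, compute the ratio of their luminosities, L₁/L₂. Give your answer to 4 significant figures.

L₁/L₂ = 748.2

d₁ = 1/p₁ = 1/0.05444″ = 18.369 pc; d₂ = 1/p₂ = 1/0.06933″ = 14.424 pc.
M₁ = m₁ − 5 log₁₀ d₁ + 5 = 3.83 − 6.3204 + 5 = 2.5096.
M₂ = 10.49 − 5.7954 + 5 = 9.6946.
L₁/L₂ = 10^(0.4(M₂ − M₁)) = 10^(0.4 × 7.1850) = 10^2.87400 = 748.17.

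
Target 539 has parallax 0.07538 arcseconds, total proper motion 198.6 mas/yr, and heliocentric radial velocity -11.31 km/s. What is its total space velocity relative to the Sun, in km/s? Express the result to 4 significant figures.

d = 1/p = 1/0.07538″ = 13.266 pc.
μ = 198.6 mas/yr = 0.1986 ″/yr.
v_t = 4.740 μ d = 4.740 × 0.1986 × 13.266 = 12.488 km/s.
v = √(v_r² + v_t²) = √((-11.31)² + 12.488²) = √283.866 = 16.848 km/s.

16.85 km/s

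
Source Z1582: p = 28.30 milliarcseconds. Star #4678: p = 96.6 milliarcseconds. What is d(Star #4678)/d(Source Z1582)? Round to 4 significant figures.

Since d = 1/p, d_B/d_A = p_A/p_B.
= 28.30 / 96.6 = 0.29296.

0.2930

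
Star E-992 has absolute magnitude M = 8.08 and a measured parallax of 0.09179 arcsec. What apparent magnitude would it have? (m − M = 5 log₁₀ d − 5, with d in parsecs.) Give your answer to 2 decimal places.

d = 1/p = 1/0.09179″ = 10.894 pc.
m − M = 5 log₁₀ d − 5 = 5 log₁₀(10.894) − 5 = 5.1859 − 5 = 0.1859.
m = M + (m − M) = 8.08 + 0.1859 = 8.27.

m = 8.27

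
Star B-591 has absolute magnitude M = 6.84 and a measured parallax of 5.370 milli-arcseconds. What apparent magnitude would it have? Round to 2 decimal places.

m = 13.19

d = 1/p = 1/0.005370″ = 186.22 pc.
m − M = 5 log₁₀ d − 5 = 5 log₁₀(186.22) − 5 = 11.3501 − 5 = 6.3501.
m = M + (m − M) = 6.84 + 6.3501 = 13.19.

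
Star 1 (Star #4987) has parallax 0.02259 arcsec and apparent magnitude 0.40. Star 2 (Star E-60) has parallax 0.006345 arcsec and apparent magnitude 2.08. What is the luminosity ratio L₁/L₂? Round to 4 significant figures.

L₁/L₂ = 0.3707

d₁ = 1/p₁ = 1/0.02259″ = 44.267 pc; d₂ = 1/p₂ = 1/0.006345″ = 157.6 pc.
M₁ = m₁ − 5 log₁₀ d₁ + 5 = 0.40 − 8.2304 + 5 = -2.8304.
M₂ = 2.08 − 10.9878 + 5 = -3.9078.
L₁/L₂ = 10^(0.4(M₂ − M₁)) = 10^(0.4 × (-1.0774)) = 10^(-0.43096) = 0.37071.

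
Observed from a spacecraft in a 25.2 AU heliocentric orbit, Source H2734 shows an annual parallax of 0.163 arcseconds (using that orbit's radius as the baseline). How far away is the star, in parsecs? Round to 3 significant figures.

With baseline B (in AU) and parallax p (in arcsec), d = B/p parsecs.
d = 25.2 / 0.163 = 154.6 pc.

155 pc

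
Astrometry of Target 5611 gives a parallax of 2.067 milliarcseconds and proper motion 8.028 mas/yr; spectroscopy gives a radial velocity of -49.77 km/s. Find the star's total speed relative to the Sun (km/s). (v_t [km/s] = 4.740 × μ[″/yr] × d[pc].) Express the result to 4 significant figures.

53.07 km/s

d = 1/p = 1/0.002067″ = 483.79 pc.
μ = 8.028 mas/yr = 0.008028 ″/yr.
v_t = 4.740 μ d = 4.740 × 0.008028 × 483.79 = 18.41 km/s.
v = √(v_r² + v_t²) = √((-49.77)² + 18.41²) = √2815.98 = 53.066 km/s.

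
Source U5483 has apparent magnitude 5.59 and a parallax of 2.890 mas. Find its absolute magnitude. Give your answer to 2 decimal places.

M = -2.11

d = 1/p = 1/0.002890″ = 346.02 pc.
m − M = 5 log₁₀(346.02) − 5 = 12.6955 − 5 = 7.6955.
M = m − (m − M) = 5.59 − 7.6955 = -2.11.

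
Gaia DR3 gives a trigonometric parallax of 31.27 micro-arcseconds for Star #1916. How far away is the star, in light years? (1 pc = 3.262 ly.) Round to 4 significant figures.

104300 light years

p = 31.27 micro-arcseconds = 0.00003127 arcsec.
d = 1/p = 1/0.00003127 = 31980 pc.
In light-years: 31980 × 3.262 = 1.0432 × 10^5 ly.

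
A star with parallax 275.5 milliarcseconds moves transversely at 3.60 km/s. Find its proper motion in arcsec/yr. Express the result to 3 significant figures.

0.209 arcsec/yr

d = 1/p = 1/0.2755″ = 3.6298 pc.
μ = v_t / (4.74 d) = 3.60 / (4.74 × 3.6298) = 3.60 / 17.205 = 0.20924 ″/yr.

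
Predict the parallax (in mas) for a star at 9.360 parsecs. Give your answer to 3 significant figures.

107 mas

p = 1/d = 1/9.36 = 0.10684 arcsec.
= 0.10684 × 1000 = 106.84 mas.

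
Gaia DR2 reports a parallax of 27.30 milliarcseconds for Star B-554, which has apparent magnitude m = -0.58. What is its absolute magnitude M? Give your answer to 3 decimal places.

d = 1/p = 1/0.02730″ = 36.63 pc.
m − M = 5 log₁₀(36.63) − 5 = 7.8192 − 5 = 2.8192.
M = m − (m − M) = -0.58 − 2.8192 = -3.399.

M = -3.399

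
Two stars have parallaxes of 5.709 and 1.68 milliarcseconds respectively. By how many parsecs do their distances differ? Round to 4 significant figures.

d_A = 1/0.005709″ = 175.16 pc; d_B = 1/0.001680″ = 595.24 pc.
|d_B − d_A| = |595.24 − 175.16| = 420.08 pc.

420.1 pc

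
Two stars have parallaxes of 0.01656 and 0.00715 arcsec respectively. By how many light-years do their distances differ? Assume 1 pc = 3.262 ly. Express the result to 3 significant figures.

d_A = 1/0.01656″ = 60.386 pc; d_B = 1/0.007150″ = 139.86 pc.
|d_B − d_A| = |139.86 − 60.386| = 79.474 pc = 79.474 × 3.262 ly = 259.24 ly.

259 ly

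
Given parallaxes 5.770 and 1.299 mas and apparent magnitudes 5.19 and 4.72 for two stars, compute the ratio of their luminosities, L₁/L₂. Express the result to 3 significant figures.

d₁ = 1/p₁ = 1/0.005770″ = 173.31 pc; d₂ = 1/p₂ = 1/0.001299″ = 769.82 pc.
M₁ = m₁ − 5 log₁₀ d₁ + 5 = 5.19 − 11.1941 + 5 = -1.0041.
M₂ = 4.72 − 14.4319 + 5 = -4.7119.
L₁/L₂ = 10^(0.4(M₂ − M₁)) = 10^(0.4 × (-3.7078)) = 10^(-1.48312) = 0.032876.

L₁/L₂ = 0.0329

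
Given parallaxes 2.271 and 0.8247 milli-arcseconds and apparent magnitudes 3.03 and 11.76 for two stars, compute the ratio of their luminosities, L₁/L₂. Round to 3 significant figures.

L₁/L₂ = 409

d₁ = 1/p₁ = 1/0.002271″ = 440.33 pc; d₂ = 1/p₂ = 1/0.0008247″ = 1212.6 pc.
M₁ = m₁ − 5 log₁₀ d₁ + 5 = 3.03 − 13.2189 + 5 = -5.1889.
M₂ = 11.76 − 15.4186 + 5 = 1.3414.
L₁/L₂ = 10^(0.4(M₂ − M₁)) = 10^(0.4 × 6.5303) = 10^2.61212 = 409.37.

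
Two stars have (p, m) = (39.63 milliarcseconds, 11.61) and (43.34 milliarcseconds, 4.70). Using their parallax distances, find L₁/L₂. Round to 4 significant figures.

d₁ = 1/p₁ = 1/0.03963″ = 25.233 pc; d₂ = 1/p₂ = 1/0.04334″ = 23.073 pc.
M₁ = m₁ − 5 log₁₀ d₁ + 5 = 11.61 − 7.0098 + 5 = 9.6002.
M₂ = 4.70 − 6.8155 + 5 = 2.8845.
L₁/L₂ = 10^(0.4(M₂ − M₁)) = 10^(0.4 × (-6.7157)) = 10^(-2.68628) = 0.0020593.

L₁/L₂ = 0.002059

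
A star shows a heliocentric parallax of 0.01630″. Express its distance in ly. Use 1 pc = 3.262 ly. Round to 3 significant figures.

200 ly

d = 1/p = 1/0.01630 = 61.35 pc.
In light-years: 61.35 × 3.262 = 200.12 ly.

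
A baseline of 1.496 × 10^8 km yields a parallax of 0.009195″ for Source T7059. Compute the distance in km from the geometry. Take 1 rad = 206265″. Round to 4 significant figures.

3.356 × 10^15 km

θ = 0.009195″ = 0.009195/206265 = 4.4579 × 10^-8 rad.
d = B/θ = (1.496 × 10^8) / (4.4579 × 10^-8) = 3.3558 × 10^15 km.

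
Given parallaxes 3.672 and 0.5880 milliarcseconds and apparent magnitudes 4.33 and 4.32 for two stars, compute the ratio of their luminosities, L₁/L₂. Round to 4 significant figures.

d₁ = 1/p₁ = 1/0.003672″ = 272.33 pc; d₂ = 1/p₂ = 1/0.0005880″ = 1700.7 pc.
M₁ = m₁ − 5 log₁₀ d₁ + 5 = 4.33 − 12.1755 + 5 = -2.8455.
M₂ = 4.32 − 16.1531 + 5 = -6.8331.
L₁/L₂ = 10^(0.4(M₂ − M₁)) = 10^(0.4 × (-3.9876)) = 10^(-1.59504) = 0.025407.

L₁/L₂ = 0.02541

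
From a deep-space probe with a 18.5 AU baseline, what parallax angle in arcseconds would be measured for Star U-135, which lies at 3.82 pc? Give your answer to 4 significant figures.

p (arcsec) = B (AU) / d (pc).
p = 18.5 / 3.82 = 4.8429 arcsec.

4.843 arcsec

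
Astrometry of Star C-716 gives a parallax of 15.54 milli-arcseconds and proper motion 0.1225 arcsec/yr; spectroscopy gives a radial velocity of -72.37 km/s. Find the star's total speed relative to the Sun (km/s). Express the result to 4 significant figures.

d = 1/p = 1/0.01554″ = 64.35 pc.
v_t = 4.740 μ d = 4.740 × 0.1225 × 64.35 = 37.365 km/s.
v = √(v_r² + v_t²) = √((-72.37)² + 37.365²) = √6633.56 = 81.447 km/s.

81.45 km/s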